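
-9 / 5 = -1.80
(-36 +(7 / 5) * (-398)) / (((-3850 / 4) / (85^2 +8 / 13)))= 4453.23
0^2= 0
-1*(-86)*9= 774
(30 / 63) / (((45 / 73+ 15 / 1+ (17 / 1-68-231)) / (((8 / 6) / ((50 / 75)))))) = -730 / 204183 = -0.00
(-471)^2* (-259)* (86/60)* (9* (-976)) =3617021669688/5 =723404333937.60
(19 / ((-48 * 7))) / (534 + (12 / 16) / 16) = -76 / 717759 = -0.00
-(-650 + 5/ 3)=1945/ 3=648.33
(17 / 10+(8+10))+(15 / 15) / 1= 207 / 10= 20.70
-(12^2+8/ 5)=-728/ 5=-145.60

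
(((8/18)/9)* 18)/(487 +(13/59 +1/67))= 31624/17334369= 0.00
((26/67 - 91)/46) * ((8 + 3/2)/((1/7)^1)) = -807443/6164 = -130.99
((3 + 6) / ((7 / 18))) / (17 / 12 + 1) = 9.58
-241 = -241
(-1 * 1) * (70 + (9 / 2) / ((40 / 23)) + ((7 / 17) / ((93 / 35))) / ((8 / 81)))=-74.16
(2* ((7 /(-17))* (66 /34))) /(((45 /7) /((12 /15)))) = -4312 /21675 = -0.20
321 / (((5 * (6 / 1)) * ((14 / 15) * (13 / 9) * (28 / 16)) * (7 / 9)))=26001 / 4459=5.83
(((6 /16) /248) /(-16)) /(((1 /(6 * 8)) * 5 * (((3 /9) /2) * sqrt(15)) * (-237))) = 3 * sqrt(15) /1959200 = 0.00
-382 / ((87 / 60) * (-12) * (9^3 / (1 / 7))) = 1910 / 443961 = 0.00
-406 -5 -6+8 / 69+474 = 3941 / 69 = 57.12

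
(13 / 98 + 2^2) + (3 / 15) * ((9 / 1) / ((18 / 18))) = 2907 / 490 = 5.93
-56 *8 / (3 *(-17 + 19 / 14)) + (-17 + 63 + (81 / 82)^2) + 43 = 439655957 / 4417668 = 99.52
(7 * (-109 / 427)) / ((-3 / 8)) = 872 / 183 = 4.77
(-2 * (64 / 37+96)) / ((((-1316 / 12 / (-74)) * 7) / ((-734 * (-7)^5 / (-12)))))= 910371392 / 47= 19369604.09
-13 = -13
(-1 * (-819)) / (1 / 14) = 11466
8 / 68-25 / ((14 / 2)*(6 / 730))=-155083 / 357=-434.41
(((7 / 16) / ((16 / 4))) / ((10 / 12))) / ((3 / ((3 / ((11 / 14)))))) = 147 / 880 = 0.17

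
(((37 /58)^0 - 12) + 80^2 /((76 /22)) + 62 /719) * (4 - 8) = -100638828 /13661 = -7366.87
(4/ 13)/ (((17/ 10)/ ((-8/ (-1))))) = 320/ 221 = 1.45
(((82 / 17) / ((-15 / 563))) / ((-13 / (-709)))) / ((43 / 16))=-523707104 / 142545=-3673.98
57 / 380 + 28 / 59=737 / 1180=0.62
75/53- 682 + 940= 13749/53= 259.42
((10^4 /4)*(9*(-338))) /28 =-1901250 /7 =-271607.14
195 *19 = 3705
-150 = -150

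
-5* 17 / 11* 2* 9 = -1530 / 11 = -139.09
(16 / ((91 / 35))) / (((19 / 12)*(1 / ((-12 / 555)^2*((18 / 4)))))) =13824 / 1690715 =0.01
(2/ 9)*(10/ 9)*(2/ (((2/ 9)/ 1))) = 20/ 9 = 2.22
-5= -5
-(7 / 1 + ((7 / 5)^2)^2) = -6776 / 625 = -10.84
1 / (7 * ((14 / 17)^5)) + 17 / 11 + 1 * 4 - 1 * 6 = -3205413 / 41412448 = -0.08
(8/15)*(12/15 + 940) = 12544/25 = 501.76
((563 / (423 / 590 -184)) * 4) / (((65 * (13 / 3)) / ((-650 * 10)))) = 398604000 / 1405781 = 283.55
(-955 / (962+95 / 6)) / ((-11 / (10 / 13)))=57300 / 838981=0.07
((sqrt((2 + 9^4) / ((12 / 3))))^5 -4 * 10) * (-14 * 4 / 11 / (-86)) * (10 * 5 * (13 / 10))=-72800 / 473 + 19598200895 * sqrt(6563) / 3784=419581296.18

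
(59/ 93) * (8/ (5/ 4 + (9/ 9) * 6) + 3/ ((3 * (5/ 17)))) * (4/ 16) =38527/ 53940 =0.71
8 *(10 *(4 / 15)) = 64 / 3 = 21.33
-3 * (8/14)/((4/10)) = -30/7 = -4.29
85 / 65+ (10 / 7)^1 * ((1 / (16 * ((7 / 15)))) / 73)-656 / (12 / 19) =-1157714587 / 1116024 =-1037.36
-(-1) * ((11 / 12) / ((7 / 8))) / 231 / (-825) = -2 / 363825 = -0.00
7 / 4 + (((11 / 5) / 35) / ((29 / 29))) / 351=430019 / 245700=1.75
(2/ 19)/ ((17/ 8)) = 16/ 323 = 0.05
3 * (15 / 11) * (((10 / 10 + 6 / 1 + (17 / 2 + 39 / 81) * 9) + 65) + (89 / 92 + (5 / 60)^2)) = 2547055 / 4048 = 629.21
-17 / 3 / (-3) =17 / 9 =1.89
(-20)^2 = 400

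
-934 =-934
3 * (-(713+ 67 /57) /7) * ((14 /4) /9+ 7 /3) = -142478 /171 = -833.20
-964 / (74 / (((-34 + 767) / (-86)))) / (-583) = -176653 / 927553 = -0.19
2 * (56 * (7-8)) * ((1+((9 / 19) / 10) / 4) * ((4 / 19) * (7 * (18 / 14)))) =-387576 / 1805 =-214.72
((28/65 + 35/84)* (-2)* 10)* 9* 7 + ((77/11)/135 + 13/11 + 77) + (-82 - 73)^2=444699641/19305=23035.46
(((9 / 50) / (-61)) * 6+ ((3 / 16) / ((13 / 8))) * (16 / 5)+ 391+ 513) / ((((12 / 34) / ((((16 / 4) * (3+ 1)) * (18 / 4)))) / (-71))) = -259680290196 / 19825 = -13098627.50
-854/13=-65.69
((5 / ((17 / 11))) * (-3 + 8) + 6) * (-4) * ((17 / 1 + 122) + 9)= -223184 / 17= -13128.47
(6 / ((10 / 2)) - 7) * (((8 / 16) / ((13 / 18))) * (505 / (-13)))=26361 / 169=155.98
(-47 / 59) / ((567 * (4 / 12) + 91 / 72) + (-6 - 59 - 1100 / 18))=-3384 / 272521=-0.01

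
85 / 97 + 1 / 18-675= -1176923 / 1746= -674.07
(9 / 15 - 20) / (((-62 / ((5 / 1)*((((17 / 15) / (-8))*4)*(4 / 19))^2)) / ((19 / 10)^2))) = 28033 / 348750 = 0.08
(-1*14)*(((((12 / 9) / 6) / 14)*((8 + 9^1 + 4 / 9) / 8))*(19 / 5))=-2983 / 1620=-1.84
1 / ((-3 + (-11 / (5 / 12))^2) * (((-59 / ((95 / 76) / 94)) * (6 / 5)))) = -625 / 2309221296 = -0.00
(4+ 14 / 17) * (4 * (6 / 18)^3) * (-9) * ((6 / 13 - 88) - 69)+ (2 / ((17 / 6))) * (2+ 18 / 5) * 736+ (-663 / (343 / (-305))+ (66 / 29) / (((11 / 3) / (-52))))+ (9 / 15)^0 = 147540036178 / 32974305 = 4474.39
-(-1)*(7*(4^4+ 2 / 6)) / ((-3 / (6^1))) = -10766 / 3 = -3588.67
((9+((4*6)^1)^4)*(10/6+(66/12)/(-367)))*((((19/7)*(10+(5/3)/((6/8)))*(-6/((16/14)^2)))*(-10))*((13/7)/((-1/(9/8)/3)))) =-245895709219875/46976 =-5234496534.82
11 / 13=0.85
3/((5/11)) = 33/5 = 6.60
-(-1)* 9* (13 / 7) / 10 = 117 / 70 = 1.67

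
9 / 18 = 1 / 2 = 0.50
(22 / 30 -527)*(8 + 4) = -31576 / 5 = -6315.20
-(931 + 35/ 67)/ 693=-2972/ 2211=-1.34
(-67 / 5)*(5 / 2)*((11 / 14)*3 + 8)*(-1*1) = 9715 / 28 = 346.96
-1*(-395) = 395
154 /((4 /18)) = 693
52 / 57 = 0.91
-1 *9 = -9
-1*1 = -1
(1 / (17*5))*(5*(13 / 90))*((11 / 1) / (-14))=-143 / 21420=-0.01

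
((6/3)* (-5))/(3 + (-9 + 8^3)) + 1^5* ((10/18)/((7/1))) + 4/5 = 68506/79695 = 0.86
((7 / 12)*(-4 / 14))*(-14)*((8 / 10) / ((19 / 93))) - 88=-78.86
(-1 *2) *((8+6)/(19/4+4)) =-16/5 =-3.20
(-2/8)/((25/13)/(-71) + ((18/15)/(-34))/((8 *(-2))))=313820/31231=10.05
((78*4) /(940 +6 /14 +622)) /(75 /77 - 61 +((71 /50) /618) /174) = -904172068800 /271791446759821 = -0.00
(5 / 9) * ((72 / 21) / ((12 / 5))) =50 / 63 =0.79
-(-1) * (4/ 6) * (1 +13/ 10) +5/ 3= 16/ 5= 3.20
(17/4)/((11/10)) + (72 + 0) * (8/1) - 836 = -5635/22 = -256.14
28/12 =7/3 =2.33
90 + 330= 420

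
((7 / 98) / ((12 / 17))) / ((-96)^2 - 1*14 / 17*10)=289 / 26297376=0.00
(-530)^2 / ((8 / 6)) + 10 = 210685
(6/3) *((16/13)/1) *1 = 32/13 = 2.46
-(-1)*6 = 6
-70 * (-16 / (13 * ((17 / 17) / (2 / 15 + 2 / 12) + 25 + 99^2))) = 210 / 23959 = 0.01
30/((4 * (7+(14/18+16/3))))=135/236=0.57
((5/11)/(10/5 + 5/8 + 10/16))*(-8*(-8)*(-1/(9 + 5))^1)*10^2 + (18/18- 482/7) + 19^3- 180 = 6553754/1001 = 6547.21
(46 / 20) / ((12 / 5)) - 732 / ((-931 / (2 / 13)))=313505 / 290472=1.08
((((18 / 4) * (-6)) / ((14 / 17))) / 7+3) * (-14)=165 / 7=23.57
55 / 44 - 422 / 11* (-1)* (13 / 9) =22439 / 396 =56.66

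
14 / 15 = 0.93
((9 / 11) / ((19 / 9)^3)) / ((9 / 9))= 0.09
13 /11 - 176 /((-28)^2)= 516 /539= 0.96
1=1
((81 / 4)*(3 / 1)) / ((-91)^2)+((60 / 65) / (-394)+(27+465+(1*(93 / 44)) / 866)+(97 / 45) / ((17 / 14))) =23481011120798599 / 47553338752920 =493.78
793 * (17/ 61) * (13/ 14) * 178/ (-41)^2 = 255697/ 11767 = 21.73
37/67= 0.55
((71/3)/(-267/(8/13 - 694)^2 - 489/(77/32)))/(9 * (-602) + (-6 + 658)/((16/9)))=1776823022128/77068204518789585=0.00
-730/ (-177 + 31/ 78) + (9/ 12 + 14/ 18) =561493/ 99180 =5.66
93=93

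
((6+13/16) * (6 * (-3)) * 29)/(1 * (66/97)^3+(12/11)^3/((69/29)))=-88317260673389/21374582080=-4131.88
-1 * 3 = -3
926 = 926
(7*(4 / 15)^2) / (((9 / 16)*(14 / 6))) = 256 / 675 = 0.38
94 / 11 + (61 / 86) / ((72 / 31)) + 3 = 807185 / 68112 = 11.85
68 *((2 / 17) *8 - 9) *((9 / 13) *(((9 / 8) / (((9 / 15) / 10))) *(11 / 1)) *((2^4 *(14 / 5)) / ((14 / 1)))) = -3255120 / 13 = -250393.85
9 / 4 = 2.25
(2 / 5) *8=16 / 5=3.20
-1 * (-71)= 71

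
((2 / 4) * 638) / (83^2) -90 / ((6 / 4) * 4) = -103016 / 6889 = -14.95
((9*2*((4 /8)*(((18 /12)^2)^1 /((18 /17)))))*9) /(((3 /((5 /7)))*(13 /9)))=28.37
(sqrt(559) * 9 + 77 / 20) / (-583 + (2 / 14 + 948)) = 539 / 51120 + 7 * sqrt(559) / 284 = 0.59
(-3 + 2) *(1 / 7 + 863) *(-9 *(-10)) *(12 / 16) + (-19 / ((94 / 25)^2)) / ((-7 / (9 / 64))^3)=-46288829915326485 / 794492403712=-58262.14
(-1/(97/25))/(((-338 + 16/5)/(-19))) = -2375/162378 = -0.01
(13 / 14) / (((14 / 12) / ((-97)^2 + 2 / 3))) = 7489.33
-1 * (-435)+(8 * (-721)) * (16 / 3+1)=-108287 / 3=-36095.67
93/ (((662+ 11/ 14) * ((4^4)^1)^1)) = 217/ 395904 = 0.00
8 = 8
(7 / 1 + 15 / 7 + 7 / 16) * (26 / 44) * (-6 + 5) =-13949 / 2464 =-5.66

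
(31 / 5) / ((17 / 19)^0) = 31 / 5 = 6.20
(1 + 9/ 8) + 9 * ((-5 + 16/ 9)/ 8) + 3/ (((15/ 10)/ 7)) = 25/ 2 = 12.50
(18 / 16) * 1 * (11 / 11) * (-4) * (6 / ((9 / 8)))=-24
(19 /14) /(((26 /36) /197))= 33687 /91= 370.19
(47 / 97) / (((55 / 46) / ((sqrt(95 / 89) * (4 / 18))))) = 4324 * sqrt(8455) / 4273335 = 0.09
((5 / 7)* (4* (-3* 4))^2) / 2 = 5760 / 7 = 822.86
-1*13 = -13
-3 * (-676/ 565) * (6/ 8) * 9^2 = 123201/ 565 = 218.05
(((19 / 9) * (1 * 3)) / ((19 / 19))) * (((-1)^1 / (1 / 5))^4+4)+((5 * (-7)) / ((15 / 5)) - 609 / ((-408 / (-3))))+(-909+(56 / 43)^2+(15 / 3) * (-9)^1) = 3015.22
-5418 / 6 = -903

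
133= 133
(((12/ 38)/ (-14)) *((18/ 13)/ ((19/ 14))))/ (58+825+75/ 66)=-2376/ 91283543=-0.00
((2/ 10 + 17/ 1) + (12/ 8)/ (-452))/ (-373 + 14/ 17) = -69547/ 1505160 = -0.05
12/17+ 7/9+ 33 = 5276/153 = 34.48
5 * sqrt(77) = 43.87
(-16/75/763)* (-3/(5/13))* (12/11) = 2496/1049125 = 0.00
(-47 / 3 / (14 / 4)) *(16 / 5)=-14.32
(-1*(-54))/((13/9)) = 486/13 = 37.38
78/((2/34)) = 1326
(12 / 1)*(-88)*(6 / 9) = -704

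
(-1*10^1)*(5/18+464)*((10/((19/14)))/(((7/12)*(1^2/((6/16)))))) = -417850/19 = -21992.11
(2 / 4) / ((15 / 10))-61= -182 / 3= -60.67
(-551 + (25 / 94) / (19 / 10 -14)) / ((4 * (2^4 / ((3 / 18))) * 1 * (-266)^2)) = -74611 / 3678988544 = -0.00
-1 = -1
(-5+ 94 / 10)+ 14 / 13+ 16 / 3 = 2108 / 195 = 10.81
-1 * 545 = -545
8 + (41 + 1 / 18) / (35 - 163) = 17693 / 2304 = 7.68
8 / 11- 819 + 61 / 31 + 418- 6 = -137868 / 341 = -404.30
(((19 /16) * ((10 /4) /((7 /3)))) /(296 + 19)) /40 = 19 /188160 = 0.00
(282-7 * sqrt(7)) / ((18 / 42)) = 658-49 * sqrt(7) / 3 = 614.79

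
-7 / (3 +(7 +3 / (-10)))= -70 / 97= -0.72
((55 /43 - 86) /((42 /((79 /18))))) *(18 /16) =-287797 /28896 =-9.96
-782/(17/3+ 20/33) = -374/3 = -124.67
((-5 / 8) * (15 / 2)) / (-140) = 15 / 448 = 0.03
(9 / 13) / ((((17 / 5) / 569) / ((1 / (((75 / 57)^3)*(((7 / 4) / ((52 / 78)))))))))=93666504 / 4834375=19.38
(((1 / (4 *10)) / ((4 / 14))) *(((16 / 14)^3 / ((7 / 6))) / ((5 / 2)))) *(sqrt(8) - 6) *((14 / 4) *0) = 0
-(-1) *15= 15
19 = 19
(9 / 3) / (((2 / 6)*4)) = 9 / 4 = 2.25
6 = 6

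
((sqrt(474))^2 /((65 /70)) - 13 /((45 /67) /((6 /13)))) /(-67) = -97798 /13065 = -7.49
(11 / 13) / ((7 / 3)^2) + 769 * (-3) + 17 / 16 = -23500531 / 10192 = -2305.78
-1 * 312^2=-97344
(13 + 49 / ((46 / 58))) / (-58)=-860 / 667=-1.29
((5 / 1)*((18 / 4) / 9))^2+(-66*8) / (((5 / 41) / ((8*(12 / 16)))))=-519427 / 20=-25971.35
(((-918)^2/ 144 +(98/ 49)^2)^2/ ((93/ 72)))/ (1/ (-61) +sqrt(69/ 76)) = 3815872766250/ 7956863 +6125479966875 * sqrt(1311)/ 7956863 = 28353588.83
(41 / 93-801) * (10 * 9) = -2233560 / 31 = -72050.32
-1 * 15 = -15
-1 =-1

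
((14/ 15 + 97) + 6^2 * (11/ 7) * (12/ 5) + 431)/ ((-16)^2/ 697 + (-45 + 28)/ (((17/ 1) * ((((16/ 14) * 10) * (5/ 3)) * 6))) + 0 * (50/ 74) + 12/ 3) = 7783426880/ 51036741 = 152.51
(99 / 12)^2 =68.06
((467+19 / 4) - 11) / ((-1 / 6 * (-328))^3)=49761 / 17643776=0.00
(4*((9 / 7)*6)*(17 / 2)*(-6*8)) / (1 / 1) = -88128 / 7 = -12589.71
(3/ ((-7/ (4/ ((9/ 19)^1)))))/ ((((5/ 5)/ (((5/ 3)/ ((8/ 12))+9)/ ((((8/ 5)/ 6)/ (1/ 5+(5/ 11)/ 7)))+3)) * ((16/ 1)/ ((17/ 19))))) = -25177/ 8624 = -2.92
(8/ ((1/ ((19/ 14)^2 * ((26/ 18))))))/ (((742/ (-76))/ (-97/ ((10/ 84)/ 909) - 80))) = 1320979144888/ 818055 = 1614780.36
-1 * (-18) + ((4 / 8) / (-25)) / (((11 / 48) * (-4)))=4956 / 275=18.02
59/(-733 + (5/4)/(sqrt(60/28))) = -0.08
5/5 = 1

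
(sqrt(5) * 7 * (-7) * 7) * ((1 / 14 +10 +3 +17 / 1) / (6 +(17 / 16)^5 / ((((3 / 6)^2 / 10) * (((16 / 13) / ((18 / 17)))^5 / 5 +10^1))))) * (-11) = 2427749875699341197312 * sqrt(5) / 239562250820287851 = 22660.56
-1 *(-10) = 10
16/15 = 1.07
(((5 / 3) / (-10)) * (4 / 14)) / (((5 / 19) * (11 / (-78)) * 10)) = 247 / 1925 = 0.13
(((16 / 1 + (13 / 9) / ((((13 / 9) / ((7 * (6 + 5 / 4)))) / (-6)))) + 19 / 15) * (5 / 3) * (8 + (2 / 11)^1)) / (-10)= 8617 / 22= 391.68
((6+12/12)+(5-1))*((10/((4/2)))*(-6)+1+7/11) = -312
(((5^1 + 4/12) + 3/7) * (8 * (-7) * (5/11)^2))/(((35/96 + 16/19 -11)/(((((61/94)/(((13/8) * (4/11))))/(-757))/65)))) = -16318720/107407557413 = -0.00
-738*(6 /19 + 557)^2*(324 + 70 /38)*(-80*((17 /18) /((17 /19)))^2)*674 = 767316337538102960 /171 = 4487230044082473.45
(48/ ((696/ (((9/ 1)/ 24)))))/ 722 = 0.00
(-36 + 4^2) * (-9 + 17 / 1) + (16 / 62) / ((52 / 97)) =-64286 / 403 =-159.52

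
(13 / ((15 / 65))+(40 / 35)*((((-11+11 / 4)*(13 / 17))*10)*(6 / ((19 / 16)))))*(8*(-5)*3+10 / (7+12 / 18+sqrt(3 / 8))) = 25067172*sqrt(6) / 1901501+69502912232 / 1901501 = 36583.90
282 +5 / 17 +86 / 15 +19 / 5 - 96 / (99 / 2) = 813136 / 2805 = 289.89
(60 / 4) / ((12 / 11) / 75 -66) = -4125 / 18146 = -0.23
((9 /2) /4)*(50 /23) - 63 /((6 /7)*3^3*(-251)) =510529 /207828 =2.46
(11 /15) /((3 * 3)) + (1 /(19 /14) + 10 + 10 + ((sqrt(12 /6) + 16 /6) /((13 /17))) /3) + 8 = 17 * sqrt(2) /39 + 999707 /33345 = 30.60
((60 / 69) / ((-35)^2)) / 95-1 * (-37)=19807029 / 535325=37.00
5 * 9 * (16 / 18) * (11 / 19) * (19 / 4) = 110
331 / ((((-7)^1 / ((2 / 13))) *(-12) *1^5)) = 0.61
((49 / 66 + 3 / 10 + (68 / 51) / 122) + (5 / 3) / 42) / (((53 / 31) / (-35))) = -14323829 / 640134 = -22.38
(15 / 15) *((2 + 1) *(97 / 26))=291 / 26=11.19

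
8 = 8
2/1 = 2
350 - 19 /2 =681 /2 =340.50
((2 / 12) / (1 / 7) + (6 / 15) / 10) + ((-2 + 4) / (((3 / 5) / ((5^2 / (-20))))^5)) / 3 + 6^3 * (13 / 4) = 6317621423 / 9331200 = 677.04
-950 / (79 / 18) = -17100 / 79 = -216.46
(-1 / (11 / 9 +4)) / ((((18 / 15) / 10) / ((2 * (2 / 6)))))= -50 / 47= -1.06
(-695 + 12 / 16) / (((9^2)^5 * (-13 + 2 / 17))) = 47209 / 3054423135276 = 0.00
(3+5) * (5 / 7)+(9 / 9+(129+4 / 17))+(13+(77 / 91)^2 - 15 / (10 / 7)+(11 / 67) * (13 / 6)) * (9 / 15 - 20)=1347274849 / 20211555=66.66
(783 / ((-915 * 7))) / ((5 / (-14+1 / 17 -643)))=2914848 / 181475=16.06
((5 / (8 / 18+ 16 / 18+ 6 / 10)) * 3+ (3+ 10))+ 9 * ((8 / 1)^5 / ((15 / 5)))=2851418 / 29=98324.76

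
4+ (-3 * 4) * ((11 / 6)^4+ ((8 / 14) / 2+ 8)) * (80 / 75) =-246.66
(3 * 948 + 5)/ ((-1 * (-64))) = 2849/ 64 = 44.52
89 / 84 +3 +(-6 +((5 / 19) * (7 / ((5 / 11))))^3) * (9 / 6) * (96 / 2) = 2514551111 / 576156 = 4364.36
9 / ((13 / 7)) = 63 / 13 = 4.85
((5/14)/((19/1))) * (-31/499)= -155/132734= -0.00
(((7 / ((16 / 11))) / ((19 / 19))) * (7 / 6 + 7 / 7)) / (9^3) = 1001 / 69984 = 0.01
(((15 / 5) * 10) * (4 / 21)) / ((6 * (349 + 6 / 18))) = 5 / 1834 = 0.00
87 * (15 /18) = 145 /2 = 72.50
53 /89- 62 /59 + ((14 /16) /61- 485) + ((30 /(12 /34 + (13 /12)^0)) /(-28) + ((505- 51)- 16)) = -19899002127 /412560568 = -48.23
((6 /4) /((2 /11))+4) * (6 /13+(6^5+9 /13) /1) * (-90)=-222932115 /26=-8574312.12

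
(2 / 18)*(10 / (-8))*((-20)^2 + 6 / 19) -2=-19699 / 342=-57.60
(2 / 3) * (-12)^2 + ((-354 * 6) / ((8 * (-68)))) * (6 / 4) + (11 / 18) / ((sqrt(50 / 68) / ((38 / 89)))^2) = 49449991241 / 484765200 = 102.01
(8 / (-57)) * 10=-80 / 57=-1.40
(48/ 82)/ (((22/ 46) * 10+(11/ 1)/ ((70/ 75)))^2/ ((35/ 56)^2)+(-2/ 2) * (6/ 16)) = 4976832/ 5971601989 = 0.00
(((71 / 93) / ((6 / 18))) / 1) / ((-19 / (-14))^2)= 13916 / 11191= 1.24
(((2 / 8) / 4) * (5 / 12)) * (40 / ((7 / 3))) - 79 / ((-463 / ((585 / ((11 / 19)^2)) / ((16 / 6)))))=175878245 / 1568644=112.12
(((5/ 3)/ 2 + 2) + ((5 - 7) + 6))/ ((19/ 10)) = 205/ 57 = 3.60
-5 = -5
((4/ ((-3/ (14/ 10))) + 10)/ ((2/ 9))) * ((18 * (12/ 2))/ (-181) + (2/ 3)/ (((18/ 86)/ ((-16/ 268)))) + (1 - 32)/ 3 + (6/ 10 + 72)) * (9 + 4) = 79816545926/ 2728575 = 29252.10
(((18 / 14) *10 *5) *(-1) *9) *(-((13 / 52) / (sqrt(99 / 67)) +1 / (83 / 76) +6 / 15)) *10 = 3375 *sqrt(737) / 77 +631800 / 83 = 8801.97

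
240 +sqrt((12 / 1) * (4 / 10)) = 2 * sqrt(30) / 5 +240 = 242.19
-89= -89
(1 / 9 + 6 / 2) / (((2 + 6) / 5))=35 / 18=1.94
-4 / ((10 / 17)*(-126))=17 / 315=0.05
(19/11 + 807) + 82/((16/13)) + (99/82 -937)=-218069/3608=-60.44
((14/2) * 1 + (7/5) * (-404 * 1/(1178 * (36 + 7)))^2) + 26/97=2261163380641/311106610565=7.27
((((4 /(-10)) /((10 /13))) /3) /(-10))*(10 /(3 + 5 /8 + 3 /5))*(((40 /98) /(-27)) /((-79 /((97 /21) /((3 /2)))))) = 6208 /256798269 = 0.00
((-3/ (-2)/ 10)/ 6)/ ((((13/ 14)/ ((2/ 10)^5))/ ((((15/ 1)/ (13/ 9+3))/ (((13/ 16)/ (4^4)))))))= 24192/ 2640625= 0.01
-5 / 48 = -0.10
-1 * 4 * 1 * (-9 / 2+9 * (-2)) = 90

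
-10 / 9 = -1.11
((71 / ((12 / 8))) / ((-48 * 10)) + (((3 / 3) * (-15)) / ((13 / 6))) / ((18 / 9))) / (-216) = 33323 / 2021760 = 0.02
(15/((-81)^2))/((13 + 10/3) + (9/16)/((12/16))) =4/29889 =0.00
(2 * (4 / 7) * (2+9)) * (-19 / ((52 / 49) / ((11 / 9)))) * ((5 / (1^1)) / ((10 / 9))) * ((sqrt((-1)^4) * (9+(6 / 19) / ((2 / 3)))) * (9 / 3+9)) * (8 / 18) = -813120 / 13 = -62547.69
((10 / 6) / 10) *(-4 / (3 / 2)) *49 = -196 / 9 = -21.78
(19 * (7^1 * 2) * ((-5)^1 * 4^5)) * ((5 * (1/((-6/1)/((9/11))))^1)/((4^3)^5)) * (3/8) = 29925/92274688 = 0.00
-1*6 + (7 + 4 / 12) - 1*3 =-5 / 3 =-1.67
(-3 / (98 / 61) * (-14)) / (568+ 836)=61 / 3276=0.02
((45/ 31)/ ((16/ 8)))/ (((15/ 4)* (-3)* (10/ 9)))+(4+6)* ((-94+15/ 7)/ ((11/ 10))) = -9967193/ 11935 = -835.12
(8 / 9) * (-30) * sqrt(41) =-80 * sqrt(41) / 3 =-170.75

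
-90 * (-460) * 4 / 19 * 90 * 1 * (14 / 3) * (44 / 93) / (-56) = -18216000 / 589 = -30926.99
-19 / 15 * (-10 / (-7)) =-1.81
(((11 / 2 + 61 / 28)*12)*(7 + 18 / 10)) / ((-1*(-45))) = 18.02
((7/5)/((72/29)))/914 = 0.00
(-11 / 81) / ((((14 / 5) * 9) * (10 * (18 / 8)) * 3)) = -11 / 137781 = -0.00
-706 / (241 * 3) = -706 / 723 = -0.98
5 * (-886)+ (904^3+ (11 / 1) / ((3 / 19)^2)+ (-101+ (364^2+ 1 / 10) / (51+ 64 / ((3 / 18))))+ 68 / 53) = 510962994406999 / 691650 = 738759480.09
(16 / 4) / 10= 0.40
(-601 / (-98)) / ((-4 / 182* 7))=-7813 / 196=-39.86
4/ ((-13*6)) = -2/ 39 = -0.05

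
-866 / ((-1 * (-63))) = -866 / 63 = -13.75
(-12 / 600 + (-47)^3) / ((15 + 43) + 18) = -5191151 / 3800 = -1366.09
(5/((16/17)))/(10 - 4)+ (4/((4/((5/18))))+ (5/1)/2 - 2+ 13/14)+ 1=7241/2016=3.59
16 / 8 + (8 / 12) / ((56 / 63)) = 11 / 4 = 2.75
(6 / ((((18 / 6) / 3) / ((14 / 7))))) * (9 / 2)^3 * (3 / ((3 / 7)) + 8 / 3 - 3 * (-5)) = 26973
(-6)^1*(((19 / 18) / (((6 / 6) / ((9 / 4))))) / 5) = -57 / 20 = -2.85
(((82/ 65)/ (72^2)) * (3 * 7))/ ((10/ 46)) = 6601/ 280800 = 0.02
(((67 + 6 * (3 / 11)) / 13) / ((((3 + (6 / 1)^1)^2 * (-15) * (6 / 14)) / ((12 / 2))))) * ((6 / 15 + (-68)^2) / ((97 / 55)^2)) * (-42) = 37637529160 / 9907677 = 3798.82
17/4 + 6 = 10.25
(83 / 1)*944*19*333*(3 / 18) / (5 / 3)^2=743599656 / 25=29743986.24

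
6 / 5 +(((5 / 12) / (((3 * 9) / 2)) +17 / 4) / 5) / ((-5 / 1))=8333 / 8100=1.03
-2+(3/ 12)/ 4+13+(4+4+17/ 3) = 1187/ 48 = 24.73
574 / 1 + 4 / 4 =575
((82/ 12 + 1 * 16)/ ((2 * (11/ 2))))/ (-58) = -137/ 3828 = -0.04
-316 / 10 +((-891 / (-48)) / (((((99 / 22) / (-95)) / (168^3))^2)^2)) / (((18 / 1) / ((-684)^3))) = -165675396189473689028065753538809036800158 / 5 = -33135079237894737805613150000000000000000.00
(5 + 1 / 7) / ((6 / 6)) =36 / 7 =5.14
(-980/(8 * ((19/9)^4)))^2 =2583879428025/67934252164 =38.04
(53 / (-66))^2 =2809 / 4356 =0.64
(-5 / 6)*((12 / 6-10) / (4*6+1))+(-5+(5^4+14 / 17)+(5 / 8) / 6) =621.19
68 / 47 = 1.45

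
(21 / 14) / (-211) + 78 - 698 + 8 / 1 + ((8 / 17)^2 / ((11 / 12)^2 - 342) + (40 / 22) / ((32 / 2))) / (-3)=-242023571621587 / 395434423956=-612.04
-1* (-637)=637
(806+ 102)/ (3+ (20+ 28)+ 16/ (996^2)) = 14074227/ 790513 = 17.80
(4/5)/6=2/15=0.13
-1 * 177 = -177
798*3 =2394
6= 6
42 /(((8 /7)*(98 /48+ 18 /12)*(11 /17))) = 882 /55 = 16.04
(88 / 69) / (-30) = -44 / 1035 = -0.04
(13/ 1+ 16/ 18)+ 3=152/ 9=16.89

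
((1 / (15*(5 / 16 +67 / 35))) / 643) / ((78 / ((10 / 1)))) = 0.00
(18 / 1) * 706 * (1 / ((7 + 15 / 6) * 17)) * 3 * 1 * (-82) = -6252336 / 323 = -19357.08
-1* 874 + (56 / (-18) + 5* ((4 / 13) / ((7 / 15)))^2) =-65208214 / 74529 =-874.94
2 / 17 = 0.12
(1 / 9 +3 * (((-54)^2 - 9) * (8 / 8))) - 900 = 7821.11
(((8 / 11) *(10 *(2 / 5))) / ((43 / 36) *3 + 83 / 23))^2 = 78004224 / 476767225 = 0.16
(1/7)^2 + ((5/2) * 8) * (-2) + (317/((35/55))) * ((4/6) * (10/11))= 38503/147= 261.93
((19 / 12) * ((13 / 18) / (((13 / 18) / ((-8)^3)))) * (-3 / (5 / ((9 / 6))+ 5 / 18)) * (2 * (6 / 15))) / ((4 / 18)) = 787968 / 325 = 2424.52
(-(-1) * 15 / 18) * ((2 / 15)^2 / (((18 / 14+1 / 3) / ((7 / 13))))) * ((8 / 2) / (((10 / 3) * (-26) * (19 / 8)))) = -392 / 4094025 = -0.00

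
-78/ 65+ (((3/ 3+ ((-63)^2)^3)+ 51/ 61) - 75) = 19069668151064/ 305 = 62523502134.64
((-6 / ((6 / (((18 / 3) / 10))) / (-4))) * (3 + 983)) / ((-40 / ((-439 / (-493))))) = -1317 / 25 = -52.68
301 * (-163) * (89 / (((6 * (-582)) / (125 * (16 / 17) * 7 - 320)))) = 629643.49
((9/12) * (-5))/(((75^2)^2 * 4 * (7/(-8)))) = 1/29531250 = 0.00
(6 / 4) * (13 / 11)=39 / 22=1.77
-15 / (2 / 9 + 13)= -135 / 119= -1.13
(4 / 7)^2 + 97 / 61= 5729 / 2989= 1.92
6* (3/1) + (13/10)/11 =1993/110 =18.12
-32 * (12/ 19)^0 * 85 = -2720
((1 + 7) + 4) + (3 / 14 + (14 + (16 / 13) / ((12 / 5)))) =14593 / 546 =26.73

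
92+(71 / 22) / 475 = 961471 / 10450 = 92.01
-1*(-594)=594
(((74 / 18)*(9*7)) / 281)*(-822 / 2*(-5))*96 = 51095520 / 281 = 181834.59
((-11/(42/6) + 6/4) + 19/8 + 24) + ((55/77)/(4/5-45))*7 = 324133/12376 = 26.19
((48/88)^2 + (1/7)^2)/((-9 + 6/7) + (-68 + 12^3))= 1885/9793861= 0.00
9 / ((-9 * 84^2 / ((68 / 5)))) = -17 / 8820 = -0.00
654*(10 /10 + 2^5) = 21582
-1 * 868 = -868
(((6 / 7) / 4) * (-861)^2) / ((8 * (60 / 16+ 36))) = 499.54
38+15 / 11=433 / 11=39.36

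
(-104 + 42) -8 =-70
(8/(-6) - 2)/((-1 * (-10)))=-1/3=-0.33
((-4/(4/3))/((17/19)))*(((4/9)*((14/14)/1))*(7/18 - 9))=5890/459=12.83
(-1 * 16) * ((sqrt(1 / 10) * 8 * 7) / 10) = -224 * sqrt(10) / 25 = -28.33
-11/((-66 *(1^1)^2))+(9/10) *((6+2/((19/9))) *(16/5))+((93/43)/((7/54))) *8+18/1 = 147250099/857850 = 171.65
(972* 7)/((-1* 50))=-3402/25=-136.08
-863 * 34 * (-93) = 2728806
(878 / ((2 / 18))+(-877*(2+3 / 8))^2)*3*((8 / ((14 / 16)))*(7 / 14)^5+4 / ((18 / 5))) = 3059774267 / 168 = 18212942.07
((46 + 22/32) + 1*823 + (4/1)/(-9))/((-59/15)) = -625855/2832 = -220.99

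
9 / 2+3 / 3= 11 / 2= 5.50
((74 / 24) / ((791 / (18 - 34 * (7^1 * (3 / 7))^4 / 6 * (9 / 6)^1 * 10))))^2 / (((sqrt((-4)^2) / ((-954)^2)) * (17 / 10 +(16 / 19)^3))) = 126918230726102895 / 1788375064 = 70968463.65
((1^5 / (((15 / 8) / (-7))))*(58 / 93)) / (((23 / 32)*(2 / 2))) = -103936 / 32085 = -3.24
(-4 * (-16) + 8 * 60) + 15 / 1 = 559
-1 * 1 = -1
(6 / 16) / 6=1 / 16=0.06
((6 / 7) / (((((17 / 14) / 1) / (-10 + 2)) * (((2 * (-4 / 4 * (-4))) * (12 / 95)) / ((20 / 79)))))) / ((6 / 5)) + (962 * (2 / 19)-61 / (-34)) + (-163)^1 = -61.12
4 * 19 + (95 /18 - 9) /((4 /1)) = 5405 /72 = 75.07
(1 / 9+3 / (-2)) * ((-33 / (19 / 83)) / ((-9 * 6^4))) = -22825 / 1329696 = -0.02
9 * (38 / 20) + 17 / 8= 769 / 40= 19.22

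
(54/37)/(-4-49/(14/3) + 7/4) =-72/629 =-0.11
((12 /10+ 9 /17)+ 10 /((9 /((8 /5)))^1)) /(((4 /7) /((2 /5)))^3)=920269 /765000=1.20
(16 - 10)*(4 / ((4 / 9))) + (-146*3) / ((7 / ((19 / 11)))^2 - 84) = 1475448 / 24395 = 60.48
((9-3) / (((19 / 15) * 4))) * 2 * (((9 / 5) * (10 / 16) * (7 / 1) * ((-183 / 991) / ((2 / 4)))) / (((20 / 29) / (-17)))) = 51154173 / 301264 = 169.80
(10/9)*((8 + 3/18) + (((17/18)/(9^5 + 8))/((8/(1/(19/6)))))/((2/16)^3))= 91640405/10098747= 9.07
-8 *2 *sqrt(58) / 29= -16 *sqrt(58) / 29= -4.20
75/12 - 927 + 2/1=-918.75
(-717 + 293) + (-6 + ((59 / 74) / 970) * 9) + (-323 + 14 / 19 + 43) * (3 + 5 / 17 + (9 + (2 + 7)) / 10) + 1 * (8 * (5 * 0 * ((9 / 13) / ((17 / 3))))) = -8590446795 / 4636988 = -1852.59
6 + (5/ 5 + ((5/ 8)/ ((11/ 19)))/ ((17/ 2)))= 5331/ 748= 7.13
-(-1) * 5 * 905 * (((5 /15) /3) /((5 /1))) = 905 /9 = 100.56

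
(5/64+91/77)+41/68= 1.86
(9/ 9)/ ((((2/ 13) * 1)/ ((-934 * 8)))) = -48568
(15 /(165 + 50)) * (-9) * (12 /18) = -18 /43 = -0.42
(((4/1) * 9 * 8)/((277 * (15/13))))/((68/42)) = 0.56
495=495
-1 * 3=-3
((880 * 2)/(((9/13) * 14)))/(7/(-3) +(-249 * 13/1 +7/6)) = -22880/408009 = -0.06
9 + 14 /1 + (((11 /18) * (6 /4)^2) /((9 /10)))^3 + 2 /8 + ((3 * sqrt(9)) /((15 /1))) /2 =6325619 /233280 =27.12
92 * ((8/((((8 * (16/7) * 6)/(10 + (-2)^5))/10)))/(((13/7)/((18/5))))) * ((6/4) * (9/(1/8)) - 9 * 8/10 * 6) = -12049884/65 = -185382.83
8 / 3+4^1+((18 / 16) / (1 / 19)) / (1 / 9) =4777 / 24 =199.04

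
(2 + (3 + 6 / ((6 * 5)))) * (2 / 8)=13 / 10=1.30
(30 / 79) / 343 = 30 / 27097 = 0.00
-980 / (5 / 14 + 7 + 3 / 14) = -6860 / 53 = -129.43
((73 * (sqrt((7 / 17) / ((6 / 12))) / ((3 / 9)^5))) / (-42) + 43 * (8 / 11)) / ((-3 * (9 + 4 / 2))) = 10.67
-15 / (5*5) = -3 / 5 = -0.60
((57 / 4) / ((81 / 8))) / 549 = 38 / 14823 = 0.00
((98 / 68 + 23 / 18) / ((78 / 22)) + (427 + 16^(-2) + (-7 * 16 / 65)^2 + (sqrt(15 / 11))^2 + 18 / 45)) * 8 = 2361900491321 / 682624800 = 3460.03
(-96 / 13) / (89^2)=-96 / 102973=-0.00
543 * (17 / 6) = 3077 / 2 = 1538.50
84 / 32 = 21 / 8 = 2.62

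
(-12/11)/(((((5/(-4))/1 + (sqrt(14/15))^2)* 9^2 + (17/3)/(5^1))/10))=7200/16181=0.44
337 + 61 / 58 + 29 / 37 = 727141 / 2146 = 338.84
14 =14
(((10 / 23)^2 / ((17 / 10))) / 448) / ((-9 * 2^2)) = -125 / 18129888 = -0.00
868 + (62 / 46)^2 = 460133 / 529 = 869.82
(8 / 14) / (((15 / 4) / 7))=16 / 15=1.07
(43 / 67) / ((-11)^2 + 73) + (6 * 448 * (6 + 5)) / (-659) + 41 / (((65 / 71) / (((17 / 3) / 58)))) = -980625953809 / 24219465855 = -40.49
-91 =-91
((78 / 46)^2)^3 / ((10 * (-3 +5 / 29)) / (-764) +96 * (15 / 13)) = 253374181998327 / 1181152452050425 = 0.21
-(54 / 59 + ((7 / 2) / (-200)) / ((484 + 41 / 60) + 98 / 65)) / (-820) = 409551213 / 366941980400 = 0.00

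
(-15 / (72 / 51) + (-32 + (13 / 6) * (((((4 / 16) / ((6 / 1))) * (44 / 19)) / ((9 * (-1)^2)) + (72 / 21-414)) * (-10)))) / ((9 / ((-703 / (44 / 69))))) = -649291407577 / 598752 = -1084407.91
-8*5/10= -4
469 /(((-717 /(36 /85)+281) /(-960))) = 5402880 /16943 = 318.89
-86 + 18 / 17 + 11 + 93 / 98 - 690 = -1271145 / 1666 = -762.99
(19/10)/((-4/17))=-323/40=-8.08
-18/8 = -9/4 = -2.25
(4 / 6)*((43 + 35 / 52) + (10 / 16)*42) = 606 / 13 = 46.62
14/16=7/8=0.88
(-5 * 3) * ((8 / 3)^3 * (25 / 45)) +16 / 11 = -139504 / 891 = -156.57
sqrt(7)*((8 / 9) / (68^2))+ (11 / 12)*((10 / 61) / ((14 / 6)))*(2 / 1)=sqrt(7) / 5202+ 55 / 427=0.13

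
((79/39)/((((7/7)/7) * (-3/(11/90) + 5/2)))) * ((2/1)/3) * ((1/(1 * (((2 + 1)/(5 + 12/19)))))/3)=-2603524/9703395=-0.27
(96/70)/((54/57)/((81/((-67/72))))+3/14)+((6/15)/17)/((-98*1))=246132739/36506225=6.74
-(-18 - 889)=907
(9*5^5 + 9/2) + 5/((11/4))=618889/22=28131.32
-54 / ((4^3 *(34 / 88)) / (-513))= 152361 / 136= 1120.30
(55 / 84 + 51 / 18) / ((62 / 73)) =21389 / 5208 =4.11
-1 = -1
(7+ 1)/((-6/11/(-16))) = 704/3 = 234.67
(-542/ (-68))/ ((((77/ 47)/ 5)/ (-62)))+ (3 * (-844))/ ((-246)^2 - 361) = -118763420813/ 78742895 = -1508.24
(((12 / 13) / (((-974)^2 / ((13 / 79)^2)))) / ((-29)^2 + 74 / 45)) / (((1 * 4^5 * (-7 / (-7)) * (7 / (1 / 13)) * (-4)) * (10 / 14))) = -27 / 229894683819831296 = -0.00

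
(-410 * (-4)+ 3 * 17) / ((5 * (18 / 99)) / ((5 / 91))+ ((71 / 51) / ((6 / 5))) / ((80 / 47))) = 91070496 / 927779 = 98.16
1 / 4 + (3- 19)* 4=-255 / 4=-63.75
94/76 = 47/38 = 1.24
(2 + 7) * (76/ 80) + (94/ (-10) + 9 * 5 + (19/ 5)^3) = 49511/ 500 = 99.02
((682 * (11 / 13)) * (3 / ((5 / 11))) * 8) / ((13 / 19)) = 37630032 / 845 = 44532.58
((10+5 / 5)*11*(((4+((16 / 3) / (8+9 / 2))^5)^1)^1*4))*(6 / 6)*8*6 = 73767345521408 / 791015625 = 93256.50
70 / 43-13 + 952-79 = 37050 / 43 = 861.63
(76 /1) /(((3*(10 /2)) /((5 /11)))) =76 /33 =2.30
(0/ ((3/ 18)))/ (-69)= 0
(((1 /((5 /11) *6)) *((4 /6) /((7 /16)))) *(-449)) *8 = -632192 /315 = -2006.96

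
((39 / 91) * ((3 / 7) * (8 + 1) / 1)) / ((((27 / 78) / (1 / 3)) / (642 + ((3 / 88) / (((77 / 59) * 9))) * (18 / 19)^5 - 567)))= 12269309064714 / 102765536797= 119.39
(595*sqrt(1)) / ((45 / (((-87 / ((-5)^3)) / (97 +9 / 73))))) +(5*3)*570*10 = 227323376923 / 2658750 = 85500.09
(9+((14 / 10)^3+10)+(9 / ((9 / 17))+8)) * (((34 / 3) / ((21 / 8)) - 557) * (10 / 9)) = -406894834 / 14175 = -28705.10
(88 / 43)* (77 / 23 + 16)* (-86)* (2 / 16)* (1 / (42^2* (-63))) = 4895 / 1278018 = 0.00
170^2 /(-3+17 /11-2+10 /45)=-143055 /16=-8940.94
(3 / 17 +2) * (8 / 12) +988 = 50462 / 51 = 989.45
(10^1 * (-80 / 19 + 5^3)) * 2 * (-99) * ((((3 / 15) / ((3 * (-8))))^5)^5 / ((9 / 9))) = 187 / 7458963441305807597705625600000000000000000000000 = 0.00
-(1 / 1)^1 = -1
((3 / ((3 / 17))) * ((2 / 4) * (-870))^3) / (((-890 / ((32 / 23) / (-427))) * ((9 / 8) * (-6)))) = 663380800 / 874069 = 758.96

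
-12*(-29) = 348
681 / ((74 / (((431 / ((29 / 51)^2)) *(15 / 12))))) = 3817110555 / 248936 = 15333.70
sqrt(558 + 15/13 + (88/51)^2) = sqrt(247095433)/663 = 23.71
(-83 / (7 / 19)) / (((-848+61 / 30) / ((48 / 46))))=1135440 / 4086019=0.28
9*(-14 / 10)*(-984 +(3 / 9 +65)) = 57876 / 5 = 11575.20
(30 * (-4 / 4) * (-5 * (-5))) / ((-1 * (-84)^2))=125 / 1176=0.11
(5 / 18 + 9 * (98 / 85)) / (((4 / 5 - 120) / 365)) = -5949865 / 182376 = -32.62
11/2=5.50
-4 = -4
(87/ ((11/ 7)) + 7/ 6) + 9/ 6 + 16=2443/ 33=74.03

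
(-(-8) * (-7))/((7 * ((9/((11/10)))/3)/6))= -88/5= -17.60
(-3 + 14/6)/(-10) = 0.07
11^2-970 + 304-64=-609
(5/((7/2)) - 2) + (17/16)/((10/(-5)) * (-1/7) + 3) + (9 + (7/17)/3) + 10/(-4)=839387/131376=6.39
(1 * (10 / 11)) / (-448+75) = -10 / 4103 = -0.00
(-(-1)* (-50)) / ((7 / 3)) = -150 / 7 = -21.43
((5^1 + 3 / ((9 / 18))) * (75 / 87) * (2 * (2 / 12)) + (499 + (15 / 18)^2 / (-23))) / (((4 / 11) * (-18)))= -132628793 / 1728864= -76.71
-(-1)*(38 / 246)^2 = 361 / 15129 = 0.02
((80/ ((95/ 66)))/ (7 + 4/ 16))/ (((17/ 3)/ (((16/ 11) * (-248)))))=-4571136/ 9367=-488.00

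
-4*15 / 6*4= -40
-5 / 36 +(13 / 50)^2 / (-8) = -26521 / 180000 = -0.15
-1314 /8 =-657 /4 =-164.25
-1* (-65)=65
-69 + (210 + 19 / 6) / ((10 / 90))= 1849.50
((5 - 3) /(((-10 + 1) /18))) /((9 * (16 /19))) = -0.53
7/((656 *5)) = 7/3280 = 0.00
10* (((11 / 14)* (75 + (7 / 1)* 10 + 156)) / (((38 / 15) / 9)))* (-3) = -957825 / 38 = -25205.92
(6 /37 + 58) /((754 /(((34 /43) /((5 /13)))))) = 36584 /230695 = 0.16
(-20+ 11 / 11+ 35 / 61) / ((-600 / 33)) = 3091 / 3050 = 1.01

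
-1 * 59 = -59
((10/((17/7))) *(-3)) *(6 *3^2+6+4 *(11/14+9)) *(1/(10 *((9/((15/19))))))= -3470/323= -10.74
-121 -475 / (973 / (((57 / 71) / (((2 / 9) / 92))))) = -19568093 / 69083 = -283.25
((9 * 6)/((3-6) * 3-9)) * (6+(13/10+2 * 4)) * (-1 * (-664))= -30477.60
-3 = -3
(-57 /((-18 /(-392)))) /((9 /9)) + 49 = -1192.33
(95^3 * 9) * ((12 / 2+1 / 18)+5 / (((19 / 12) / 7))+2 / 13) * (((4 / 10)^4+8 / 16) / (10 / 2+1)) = 9952500333 / 520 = 19139423.72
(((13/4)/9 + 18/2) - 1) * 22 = 3311/18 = 183.94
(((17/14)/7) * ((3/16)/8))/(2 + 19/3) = 153/313600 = 0.00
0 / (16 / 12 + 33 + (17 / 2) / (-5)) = 0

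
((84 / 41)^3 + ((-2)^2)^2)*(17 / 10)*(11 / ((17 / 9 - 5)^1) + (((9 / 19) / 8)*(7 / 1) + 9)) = 2253557655 / 9166493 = 245.85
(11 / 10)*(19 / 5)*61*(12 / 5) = 76494 / 125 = 611.95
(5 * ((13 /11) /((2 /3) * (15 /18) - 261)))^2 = 342225 /664814656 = 0.00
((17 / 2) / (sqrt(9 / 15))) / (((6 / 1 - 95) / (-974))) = 8279 *sqrt(15) / 267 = 120.09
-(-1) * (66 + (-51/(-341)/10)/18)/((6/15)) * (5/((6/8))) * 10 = 33759425/3069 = 11000.14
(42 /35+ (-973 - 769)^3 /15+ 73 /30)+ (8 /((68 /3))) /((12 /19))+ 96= -29955184249 /85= -352413932.34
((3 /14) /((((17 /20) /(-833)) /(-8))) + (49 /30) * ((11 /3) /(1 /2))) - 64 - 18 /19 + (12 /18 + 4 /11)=15311911 /9405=1628.06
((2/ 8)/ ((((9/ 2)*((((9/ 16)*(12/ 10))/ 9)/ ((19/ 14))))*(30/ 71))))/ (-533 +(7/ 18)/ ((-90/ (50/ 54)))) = -145692/ 32639033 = -0.00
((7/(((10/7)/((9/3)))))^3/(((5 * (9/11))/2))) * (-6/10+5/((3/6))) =182473599/12500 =14597.89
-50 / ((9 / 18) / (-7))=700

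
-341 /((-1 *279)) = 11 /9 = 1.22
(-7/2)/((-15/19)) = 133/30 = 4.43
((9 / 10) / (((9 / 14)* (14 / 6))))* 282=846 / 5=169.20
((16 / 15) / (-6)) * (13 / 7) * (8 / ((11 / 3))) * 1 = -832 / 1155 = -0.72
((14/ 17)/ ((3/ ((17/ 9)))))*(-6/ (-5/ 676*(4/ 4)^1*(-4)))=-4732/ 45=-105.16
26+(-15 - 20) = -9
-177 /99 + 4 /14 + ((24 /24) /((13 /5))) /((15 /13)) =-90 /77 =-1.17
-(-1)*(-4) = -4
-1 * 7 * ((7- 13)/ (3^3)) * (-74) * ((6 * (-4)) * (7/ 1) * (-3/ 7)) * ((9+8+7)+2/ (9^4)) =-1305078208/ 6561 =-198914.53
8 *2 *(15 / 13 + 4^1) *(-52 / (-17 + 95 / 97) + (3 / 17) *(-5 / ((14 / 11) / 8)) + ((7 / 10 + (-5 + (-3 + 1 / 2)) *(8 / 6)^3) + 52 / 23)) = -83621763608 / 59242365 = -1411.52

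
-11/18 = -0.61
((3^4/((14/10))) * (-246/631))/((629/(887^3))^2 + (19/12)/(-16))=9316077183798670635776640/40871701623586306682083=227.93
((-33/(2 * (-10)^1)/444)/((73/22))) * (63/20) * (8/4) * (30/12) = 0.02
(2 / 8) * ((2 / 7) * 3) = 3 / 14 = 0.21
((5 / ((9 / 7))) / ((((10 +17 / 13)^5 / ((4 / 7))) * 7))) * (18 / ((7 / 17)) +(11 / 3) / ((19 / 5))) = 132380806220 / 1725441021189459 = 0.00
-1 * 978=-978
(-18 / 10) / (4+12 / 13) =-117 / 320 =-0.37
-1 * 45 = -45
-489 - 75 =-564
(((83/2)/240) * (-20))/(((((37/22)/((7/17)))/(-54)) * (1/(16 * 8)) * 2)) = 1840608/629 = 2926.24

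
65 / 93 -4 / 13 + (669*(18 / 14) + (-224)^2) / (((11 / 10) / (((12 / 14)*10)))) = 259151581147 / 651651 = 397684.62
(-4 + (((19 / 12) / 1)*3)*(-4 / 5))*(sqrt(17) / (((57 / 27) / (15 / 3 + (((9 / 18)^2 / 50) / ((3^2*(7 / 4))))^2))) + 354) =-13806 / 5-644962513*sqrt(17) / 34912500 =-2837.37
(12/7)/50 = 6/175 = 0.03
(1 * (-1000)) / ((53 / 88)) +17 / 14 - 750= -1787599 / 742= -2409.16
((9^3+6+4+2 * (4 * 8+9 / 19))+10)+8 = 15617 / 19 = 821.95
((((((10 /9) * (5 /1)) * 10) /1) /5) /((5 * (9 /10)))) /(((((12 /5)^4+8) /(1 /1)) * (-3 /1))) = -15625 /781731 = -0.02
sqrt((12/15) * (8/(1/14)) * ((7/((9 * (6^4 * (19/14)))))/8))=7 * sqrt(665)/2565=0.07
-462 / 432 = -77 / 72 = -1.07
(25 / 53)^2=0.22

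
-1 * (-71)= 71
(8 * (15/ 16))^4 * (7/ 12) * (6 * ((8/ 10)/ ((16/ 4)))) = 70875/ 32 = 2214.84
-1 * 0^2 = 0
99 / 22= 9 / 2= 4.50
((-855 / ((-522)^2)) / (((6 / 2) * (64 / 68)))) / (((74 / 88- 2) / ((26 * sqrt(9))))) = 13585 / 181656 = 0.07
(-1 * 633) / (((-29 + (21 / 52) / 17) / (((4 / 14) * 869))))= 972536136 / 179305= 5423.92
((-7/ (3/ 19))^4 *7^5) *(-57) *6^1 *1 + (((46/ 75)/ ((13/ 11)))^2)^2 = -20065792361810806755722954/ 903687890625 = -22204339097576.15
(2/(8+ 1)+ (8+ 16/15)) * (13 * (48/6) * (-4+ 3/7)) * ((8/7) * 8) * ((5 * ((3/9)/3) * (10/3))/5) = -139110400/11907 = -11683.08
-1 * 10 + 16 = 6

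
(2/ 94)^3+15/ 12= 519119/ 415292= 1.25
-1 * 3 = -3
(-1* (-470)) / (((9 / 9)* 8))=235 / 4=58.75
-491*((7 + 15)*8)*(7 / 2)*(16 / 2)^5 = -9910878208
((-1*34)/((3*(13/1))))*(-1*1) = 34/39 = 0.87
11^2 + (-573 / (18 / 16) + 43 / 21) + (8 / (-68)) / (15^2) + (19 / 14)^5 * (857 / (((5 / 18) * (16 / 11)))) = 154353672922621 / 16457414400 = 9378.97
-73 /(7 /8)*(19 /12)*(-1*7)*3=2774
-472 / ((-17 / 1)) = 472 / 17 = 27.76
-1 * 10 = -10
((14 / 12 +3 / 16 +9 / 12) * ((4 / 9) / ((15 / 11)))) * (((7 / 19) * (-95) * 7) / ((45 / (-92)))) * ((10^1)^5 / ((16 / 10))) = 15651212500 / 729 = 21469427.30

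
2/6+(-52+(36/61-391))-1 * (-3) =-80351/183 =-439.08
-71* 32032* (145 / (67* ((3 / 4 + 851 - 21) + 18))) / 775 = -37687936 / 5036725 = -7.48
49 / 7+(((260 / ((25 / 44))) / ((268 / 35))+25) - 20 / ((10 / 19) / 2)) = 1056 / 67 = 15.76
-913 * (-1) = 913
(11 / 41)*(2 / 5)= 22 / 205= 0.11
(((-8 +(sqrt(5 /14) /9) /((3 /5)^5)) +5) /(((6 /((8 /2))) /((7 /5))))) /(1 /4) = -56 /5 +2500 * sqrt(70) /6561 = -8.01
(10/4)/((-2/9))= -45/4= -11.25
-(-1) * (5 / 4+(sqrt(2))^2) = 13 / 4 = 3.25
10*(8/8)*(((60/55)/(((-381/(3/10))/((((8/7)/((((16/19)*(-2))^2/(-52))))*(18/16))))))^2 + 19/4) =186071528727121/3916957327360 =47.50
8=8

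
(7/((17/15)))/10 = 21/34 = 0.62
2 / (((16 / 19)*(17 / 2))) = 19 / 68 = 0.28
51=51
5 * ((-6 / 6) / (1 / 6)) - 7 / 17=-517 / 17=-30.41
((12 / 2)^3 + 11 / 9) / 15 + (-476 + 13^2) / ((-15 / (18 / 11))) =71239 / 1485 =47.97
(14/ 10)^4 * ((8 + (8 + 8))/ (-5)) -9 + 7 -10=-95124/ 3125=-30.44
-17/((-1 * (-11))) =-17/11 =-1.55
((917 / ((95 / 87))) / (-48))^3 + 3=-18795705725857 / 3511808000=-5352.15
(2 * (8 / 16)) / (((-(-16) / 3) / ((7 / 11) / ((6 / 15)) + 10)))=765 / 352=2.17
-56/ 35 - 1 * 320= -321.60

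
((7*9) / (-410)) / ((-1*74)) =63 / 30340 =0.00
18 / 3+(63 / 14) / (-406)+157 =162.99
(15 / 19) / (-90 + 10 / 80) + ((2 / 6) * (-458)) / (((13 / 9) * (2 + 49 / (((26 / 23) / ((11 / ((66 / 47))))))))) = -231636288 / 727871741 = -0.32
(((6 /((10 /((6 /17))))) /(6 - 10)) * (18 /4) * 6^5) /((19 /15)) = -472392 /323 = -1462.51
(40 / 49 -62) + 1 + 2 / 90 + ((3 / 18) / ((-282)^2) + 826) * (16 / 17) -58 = 9633318308 / 14612535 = 659.25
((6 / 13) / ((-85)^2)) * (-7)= -0.00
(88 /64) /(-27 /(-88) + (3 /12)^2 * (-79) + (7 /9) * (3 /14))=-726 /2357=-0.31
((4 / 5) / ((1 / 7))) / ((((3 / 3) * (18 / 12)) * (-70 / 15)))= -0.80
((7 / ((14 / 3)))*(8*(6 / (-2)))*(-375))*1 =13500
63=63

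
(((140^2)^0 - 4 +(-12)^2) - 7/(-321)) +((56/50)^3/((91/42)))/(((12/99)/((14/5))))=50858600756/326015625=156.00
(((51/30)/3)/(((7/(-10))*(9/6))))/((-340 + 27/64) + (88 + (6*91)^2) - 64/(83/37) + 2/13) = -2347904/1295744055795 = -0.00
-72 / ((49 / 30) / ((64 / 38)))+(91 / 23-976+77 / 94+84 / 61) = -128195610309 / 122782142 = -1044.09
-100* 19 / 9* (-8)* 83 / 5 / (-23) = -252320 / 207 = -1218.94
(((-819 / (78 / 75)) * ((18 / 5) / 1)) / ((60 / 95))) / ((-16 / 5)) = 89775 / 64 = 1402.73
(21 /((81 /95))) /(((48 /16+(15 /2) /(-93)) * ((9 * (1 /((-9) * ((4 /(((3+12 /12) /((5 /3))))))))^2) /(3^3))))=1030750 /181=5694.75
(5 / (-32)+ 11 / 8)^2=1521 / 1024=1.49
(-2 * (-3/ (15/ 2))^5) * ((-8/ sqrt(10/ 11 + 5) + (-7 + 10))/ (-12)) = -16/ 3125 + 128 * sqrt(715)/ 609375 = 0.00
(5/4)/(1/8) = 10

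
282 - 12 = 270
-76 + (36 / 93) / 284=-167273 / 2201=-76.00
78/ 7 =11.14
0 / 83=0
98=98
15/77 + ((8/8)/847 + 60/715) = 3082/11011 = 0.28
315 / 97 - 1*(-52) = 5359 / 97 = 55.25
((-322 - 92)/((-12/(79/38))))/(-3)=-1817/76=-23.91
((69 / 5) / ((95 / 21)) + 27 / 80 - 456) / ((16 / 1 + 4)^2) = -3439851 / 3040000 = -1.13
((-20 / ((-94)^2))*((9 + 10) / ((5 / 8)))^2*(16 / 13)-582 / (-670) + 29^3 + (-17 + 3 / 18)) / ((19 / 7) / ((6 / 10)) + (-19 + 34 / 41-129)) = -403720463481643 / 2363085459410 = -170.84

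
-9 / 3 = -3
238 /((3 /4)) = 952 /3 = 317.33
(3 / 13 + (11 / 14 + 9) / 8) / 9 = 2117 / 13104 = 0.16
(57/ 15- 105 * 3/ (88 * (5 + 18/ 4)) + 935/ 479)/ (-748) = -10762311/ 1497660560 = -0.01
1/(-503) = -0.00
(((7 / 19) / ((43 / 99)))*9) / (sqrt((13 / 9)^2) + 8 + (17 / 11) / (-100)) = 61746300 / 76264499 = 0.81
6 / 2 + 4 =7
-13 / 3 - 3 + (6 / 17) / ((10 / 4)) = -1834 / 255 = -7.19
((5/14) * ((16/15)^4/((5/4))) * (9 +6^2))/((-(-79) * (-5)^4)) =0.00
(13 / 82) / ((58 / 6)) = 39 / 2378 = 0.02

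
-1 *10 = -10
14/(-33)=-14/33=-0.42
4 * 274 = 1096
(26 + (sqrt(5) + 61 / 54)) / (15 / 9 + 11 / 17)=51*sqrt(5) / 118 + 24905 / 2124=12.69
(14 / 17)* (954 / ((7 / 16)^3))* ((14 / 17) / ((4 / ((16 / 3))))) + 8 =20856632 / 2023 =10309.75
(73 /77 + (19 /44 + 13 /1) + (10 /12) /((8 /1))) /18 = 0.80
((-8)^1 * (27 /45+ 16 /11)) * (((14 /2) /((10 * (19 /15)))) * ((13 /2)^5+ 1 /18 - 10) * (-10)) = 2640969443 /2508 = 1053018.12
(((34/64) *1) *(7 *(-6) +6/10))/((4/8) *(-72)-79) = 0.19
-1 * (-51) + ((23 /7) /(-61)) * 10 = 21547 /427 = 50.46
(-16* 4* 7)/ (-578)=224/ 289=0.78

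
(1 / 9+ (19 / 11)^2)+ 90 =93.09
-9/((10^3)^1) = -9/1000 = -0.01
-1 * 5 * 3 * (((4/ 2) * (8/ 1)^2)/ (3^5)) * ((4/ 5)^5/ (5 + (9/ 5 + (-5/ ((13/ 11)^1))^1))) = -1703936/ 1690875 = -1.01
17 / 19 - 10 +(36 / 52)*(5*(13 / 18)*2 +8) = 1.43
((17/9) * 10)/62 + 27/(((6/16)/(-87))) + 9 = -1745060/279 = -6254.70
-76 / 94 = -38 / 47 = -0.81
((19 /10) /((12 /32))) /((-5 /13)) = -13.17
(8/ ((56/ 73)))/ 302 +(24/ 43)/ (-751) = 2306653/ 68267402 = 0.03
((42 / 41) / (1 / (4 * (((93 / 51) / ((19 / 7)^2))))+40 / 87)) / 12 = 1850142 / 31855319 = 0.06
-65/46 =-1.41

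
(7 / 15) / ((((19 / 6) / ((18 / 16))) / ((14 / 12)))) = 147 / 760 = 0.19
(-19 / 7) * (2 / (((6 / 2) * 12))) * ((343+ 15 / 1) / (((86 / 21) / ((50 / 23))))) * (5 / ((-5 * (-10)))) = -2.87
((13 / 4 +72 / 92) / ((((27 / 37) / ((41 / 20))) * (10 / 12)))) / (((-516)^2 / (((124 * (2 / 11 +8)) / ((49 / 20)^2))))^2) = 386326805000 / 70520570691276321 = 0.00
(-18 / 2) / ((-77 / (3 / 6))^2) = -9 / 23716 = -0.00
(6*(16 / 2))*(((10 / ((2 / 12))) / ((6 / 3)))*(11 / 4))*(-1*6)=-23760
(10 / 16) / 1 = 5 / 8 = 0.62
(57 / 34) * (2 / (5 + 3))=57 / 136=0.42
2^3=8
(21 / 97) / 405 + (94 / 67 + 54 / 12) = 10359083 / 1754730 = 5.90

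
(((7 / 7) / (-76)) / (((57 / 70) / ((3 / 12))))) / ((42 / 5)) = -0.00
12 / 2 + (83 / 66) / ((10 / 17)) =5371 / 660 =8.14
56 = 56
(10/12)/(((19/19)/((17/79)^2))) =1445/37446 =0.04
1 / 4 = 0.25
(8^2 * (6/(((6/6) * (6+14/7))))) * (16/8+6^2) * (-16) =-29184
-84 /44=-21 /11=-1.91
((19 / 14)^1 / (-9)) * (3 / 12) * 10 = -95 / 252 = -0.38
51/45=17/15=1.13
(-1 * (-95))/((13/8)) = 760/13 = 58.46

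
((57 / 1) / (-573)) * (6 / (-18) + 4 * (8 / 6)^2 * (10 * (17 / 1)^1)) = -120.22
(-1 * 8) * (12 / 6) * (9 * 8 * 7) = -8064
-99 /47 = -2.11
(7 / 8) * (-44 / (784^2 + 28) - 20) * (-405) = 7087.53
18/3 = 6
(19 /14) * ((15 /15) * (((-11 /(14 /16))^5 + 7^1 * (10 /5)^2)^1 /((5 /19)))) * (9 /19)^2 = -213712367166 /588245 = -363305.03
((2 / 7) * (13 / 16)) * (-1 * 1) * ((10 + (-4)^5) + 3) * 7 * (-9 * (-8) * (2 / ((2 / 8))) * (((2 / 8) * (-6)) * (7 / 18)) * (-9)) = 4968054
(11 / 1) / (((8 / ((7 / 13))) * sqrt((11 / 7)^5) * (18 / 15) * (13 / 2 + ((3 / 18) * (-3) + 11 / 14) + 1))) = 12005 * sqrt(77) / 4114968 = 0.03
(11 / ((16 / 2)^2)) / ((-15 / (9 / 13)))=-33 / 4160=-0.01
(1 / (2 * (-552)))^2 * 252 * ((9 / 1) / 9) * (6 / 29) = 21 / 490912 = 0.00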